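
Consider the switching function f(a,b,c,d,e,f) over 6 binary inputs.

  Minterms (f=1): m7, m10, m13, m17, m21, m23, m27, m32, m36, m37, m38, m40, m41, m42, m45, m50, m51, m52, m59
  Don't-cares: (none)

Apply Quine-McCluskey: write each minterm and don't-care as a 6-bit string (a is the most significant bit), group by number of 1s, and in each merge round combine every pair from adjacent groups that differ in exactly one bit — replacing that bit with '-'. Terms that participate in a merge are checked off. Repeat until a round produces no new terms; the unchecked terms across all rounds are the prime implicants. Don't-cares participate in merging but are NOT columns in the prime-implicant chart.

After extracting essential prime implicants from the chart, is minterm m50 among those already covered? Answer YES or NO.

YES

Round 0: 000111✓ 001010✓ 001101✓ 010001✓ 010101✓ 010111✓ 011011✓ 100000✓ 100100✓ 100101✓ 100110✓ 101000✓ 101001✓ 101010✓ 101101✓ 110010✓ 110011✓ 110100✓ 111011✓
Round 1: -01010 -01101 -11011 0-0111 010-01 0101-1 1-0100 10-000 10-101 100-00 1001-0 10010- 101-01 1010-0 10100- 11-011 11001-
PIs = {-01010, -01101, -11011, 0-0111, 010-01, 0101-1, 1-0100, 10-000, 10-101, 100-00, 1001-0, 10010-, 101-01, 1010-0, 10100-, 11-011, 11001-}
Coverage chart:
  m7: 0-0111 ←essential
  m10: -01010 ←essential
  m13: -01101 ←essential
  m17: 010-01 ←essential
  m21: 010-01,0101-1
  m23: 0-0111,0101-1
  m27: -11011 ←essential
  m32: 10-000,100-00
  m36: 1-0100,100-00,1001-0,10010-
  m37: 10-101,10010-
  m38: 1001-0 ←essential
  m40: 10-000,1010-0,10100-
  m41: 101-01,10100-
  m42: -01010,1010-0
  m45: -01101,10-101,101-01
  m50: 11001- ←essential
  m51: 11-011,11001-
  m52: 1-0100 ←essential
  m59: -11011,11-011
Essential: -01010, -01101, -11011, 0-0111, 010-01, 1-0100, 1001-0, 11001-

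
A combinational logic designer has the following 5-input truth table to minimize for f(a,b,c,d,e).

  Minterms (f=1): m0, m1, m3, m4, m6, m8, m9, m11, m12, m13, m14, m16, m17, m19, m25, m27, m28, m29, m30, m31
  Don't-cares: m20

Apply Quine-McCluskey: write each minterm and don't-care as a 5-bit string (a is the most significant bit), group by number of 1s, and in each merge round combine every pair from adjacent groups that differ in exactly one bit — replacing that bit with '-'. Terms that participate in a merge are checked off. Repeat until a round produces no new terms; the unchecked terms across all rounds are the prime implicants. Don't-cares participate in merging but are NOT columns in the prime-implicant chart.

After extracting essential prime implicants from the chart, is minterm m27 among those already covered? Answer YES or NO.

YES

Round 0: 00000✓ 00001✓ 00011✓ 00100✓ 00110✓ 01000✓ 01001✓ 01011✓ 01100✓ 01101✓ 01110✓ 10000✓ 10001✓ 10011✓ 10100✓ 11001✓ 11011✓ 11100✓ 11101✓ 11110✓ 11111✓
Round 1: -0000✓ -0001✓ -0011✓ -0100✓ -1001✓ -1011✓ -1100✓ -1101✓ -1110✓ 0-000✓ 0-001✓ 0-011✓ 0-100✓ 0-110✓ 00-00✓ 000-1✓ 0000-✓ 001-0✓ 01-00✓ 01-01✓ 010-1✓ 0100-✓ 011-0✓ 0110-✓ 1-001✓ 1-011✓ 1-100✓ 10-00✓ 100-1✓ 1000-✓ 11-01✓ 11-11✓ 110-1✓ 111-0✓ 111-1✓ 1110-✓ 1111-✓
Round 2: --001✓ --011✓ --100 -0-00 -00-1✓ -000- -1-01 -10-1✓ -11-0 -110- 0--00 0-0-1✓ 0-00- 0-1-0 01-0- 1-0-1✓ 11--1 111--
Round 3: --0-1
PIs = {--0-1, --100, -0-00, -000-, -1-01, -11-0, -110-, 0--00, 0-00-, 0-1-0, 01-0-, 11--1, 111--}
Coverage chart:
  m0: -0-00,-000-,0--00,0-00-
  m1: --0-1,-000-,0-00-
  m3: --0-1 ←essential
  m4: --100,-0-00,0--00,0-1-0
  m6: 0-1-0 ←essential
  m8: 0--00,0-00-,01-0-
  m9: --0-1,-1-01,0-00-,01-0-
  m11: --0-1 ←essential
  m12: --100,-11-0,-110-,0--00,0-1-0,01-0-
  m13: -1-01,-110-,01-0-
  m14: -11-0,0-1-0
  m16: -0-00,-000-
  m17: --0-1,-000-
  m19: --0-1 ←essential
  m25: --0-1,-1-01,11--1
  m27: --0-1,11--1
  m28: --100,-11-0,-110-,111--
  m29: -1-01,-110-,11--1,111--
  m30: -11-0,111--
  m31: 11--1,111--
Essential: --0-1, 0-1-0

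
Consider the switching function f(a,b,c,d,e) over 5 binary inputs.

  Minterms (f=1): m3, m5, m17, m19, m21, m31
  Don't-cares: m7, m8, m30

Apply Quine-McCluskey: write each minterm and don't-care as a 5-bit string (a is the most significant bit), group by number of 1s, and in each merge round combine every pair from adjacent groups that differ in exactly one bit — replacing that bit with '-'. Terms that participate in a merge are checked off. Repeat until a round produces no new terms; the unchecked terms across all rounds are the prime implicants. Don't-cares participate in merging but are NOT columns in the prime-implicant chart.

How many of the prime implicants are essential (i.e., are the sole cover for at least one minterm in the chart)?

size-2^0 implicants → 00011(✓)  00101(✓)  00111(✓)  01000  10001(✓)  10011(✓)  10101(✓)  11110(✓)  11111(✓)
size-2^1 implicants → -0011  -0101  00-11  001-1  10-01  100-1  1111-
Unchecked terms (primes): -0011, -0101, 00-11, 001-1, 01000, 10-01, 100-1, 1111-
Minterm coverage:
  m3 ⊆ -0011,00-11
  m5 ⊆ -0101,001-1
  m17 ⊆ 10-01,100-1
  m19 ⊆ -0011,100-1
  m21 ⊆ -0101,10-01
  m31 ⊆ 1111- [E]
E = {1111-}

1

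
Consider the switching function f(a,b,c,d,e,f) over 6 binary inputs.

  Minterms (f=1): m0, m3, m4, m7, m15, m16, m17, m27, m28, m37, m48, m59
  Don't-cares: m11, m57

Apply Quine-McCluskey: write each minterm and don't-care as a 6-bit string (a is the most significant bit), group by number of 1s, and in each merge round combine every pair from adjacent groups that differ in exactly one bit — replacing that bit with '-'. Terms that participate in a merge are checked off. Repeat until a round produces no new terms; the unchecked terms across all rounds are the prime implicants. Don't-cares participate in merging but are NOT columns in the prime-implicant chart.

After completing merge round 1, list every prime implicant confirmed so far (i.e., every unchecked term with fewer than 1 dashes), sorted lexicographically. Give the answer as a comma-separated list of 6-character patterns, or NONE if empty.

011100, 100101

[col 0] 000000*, 000011*, 000100*, 000111*, 001011*, 001111*, 010000*, 010001*, 011011*, 011100, 100101, 110000*, 111001*, 111011*
[col 1] -10000, -11011, 0-0000, 0-1011, 00-011*, 00-111*, 000-00, 000-11*, 001-11*, 01000-, 1110-1
[col 2] 00--11
Prime implicants: -10000, -11011, 0-0000, 0-1011, 00--11, 000-00, 01000-, 011100, 100101, 1110-1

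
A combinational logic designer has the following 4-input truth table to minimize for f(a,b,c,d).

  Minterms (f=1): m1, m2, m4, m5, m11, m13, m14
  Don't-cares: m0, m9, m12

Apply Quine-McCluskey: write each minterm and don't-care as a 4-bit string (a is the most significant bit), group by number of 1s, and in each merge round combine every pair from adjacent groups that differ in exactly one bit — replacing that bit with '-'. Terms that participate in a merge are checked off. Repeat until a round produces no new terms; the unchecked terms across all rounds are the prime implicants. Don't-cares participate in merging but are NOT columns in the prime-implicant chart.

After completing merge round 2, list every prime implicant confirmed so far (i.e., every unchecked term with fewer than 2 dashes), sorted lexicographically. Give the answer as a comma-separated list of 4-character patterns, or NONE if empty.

size-2^0 implicants → 0000(✓)  0001(✓)  0010(✓)  0100(✓)  0101(✓)  1001(✓)  1011(✓)  1100(✓)  1101(✓)  1110(✓)
size-2^1 implicants → -001(✓)  -100(✓)  -101(✓)  0-00(✓)  0-01(✓)  00-0  000-(✓)  010-(✓)  1-01(✓)  10-1  11-0  110-(✓)
size-2^2 implicants → --01  -10-  0-0-
Unchecked terms (primes): --01, -10-, 0-0-, 00-0, 10-1, 11-0

00-0, 10-1, 11-0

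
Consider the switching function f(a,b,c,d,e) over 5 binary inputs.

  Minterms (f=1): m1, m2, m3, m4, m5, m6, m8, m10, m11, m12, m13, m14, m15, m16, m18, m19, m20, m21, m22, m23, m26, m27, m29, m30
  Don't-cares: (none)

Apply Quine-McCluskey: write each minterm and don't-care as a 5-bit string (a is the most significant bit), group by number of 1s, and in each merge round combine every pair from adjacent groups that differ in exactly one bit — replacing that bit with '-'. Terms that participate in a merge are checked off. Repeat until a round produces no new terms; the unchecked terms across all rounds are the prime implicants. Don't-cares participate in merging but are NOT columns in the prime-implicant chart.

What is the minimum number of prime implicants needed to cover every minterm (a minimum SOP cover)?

size-2^0 implicants → 00001(✓)  00010(✓)  00011(✓)  00100(✓)  00101(✓)  00110(✓)  01000(✓)  01010(✓)  01011(✓)  01100(✓)  01101(✓)  01110(✓)  01111(✓)  10000(✓)  10010(✓)  10011(✓)  10100(✓)  10101(✓)  10110(✓)  10111(✓)  11010(✓)  11011(✓)  11101(✓)  11110(✓)
size-2^1 implicants → -0010(✓)  -0011(✓)  -0100(✓)  -0101(✓)  -0110(✓)  -1010(✓)  -1011(✓)  -1101(✓)  -1110(✓)  0-010(✓)  0-011(✓)  0-100(✓)  0-101(✓)  0-110(✓)  00-01  00-10(✓)  000-1  0001-(✓)  001-0(✓)  0010-(✓)  01-00(✓)  01-10(✓)  01-11(✓)  010-0(✓)  0101-(✓)  011-0(✓)  011-1(✓)  0110-(✓)  0111-(✓)  1-010(✓)  1-011(✓)  1-101(✓)  1-110(✓)  10-00(✓)  10-10(✓)  10-11(✓)  100-0(✓)  1001-(✓)  101-0(✓)  101-1(✓)  1010-(✓)  1011-(✓)  11-10(✓)  1101-(✓)
size-2^2 implicants → --010(✓)  --011(✓)  --101  --110(✓)  -0-10(✓)  -001-(✓)  -01-0  -010-  -1-10(✓)  -101-(✓)  0--10(✓)  0-01-(✓)  0-1-0  0-10-  01--0  01-1-  011--  1--10(✓)  1-01-(✓)  10--0  10-1-  101--
size-2^3 implicants → ---10  --01-
Unchecked terms (primes): ---10, --01-, --101, -01-0, -010-, 0-1-0, 0-10-, 00-01, 000-1, 01--0, 01-1-, 011--, 10--0, 10-1-, 101--
Minterm coverage:
  m1 ⊆ 00-01,000-1
  m2 ⊆ ---10,--01-
  m3 ⊆ --01-,000-1
  m4 ⊆ -01-0,-010-,0-1-0,0-10-
  m5 ⊆ --101,-010-,0-10-,00-01
  m6 ⊆ ---10,-01-0,0-1-0
  m8 ⊆ 01--0 [E]
  m10 ⊆ ---10,--01-,01--0,01-1-
  m11 ⊆ --01-,01-1-
  m12 ⊆ 0-1-0,0-10-,01--0,011--
  m13 ⊆ --101,0-10-,011--
  m14 ⊆ ---10,0-1-0,01--0,01-1-,011--
  m15 ⊆ 01-1-,011--
  m16 ⊆ 10--0 [E]
  m18 ⊆ ---10,--01-,10--0,10-1-
  m19 ⊆ --01-,10-1-
  m20 ⊆ -01-0,-010-,10--0,101--
  m21 ⊆ --101,-010-,101--
  m22 ⊆ ---10,-01-0,10--0,10-1-,101--
  m23 ⊆ 10-1-,101--
  m26 ⊆ ---10,--01-
  m27 ⊆ --01- [E]
  m29 ⊆ --101 [E]
  m30 ⊆ ---10 [E]
E = {---10, --01-, --101, 01--0, 10--0}
Petrick residual → -01-0, 00-01, 01-1-, 10-1-
Cover = de' + c'd + cd'e + b'ce' + a'b'd'e + a'be' + a'bd + ab'e' + ab'd  |cover|=9

9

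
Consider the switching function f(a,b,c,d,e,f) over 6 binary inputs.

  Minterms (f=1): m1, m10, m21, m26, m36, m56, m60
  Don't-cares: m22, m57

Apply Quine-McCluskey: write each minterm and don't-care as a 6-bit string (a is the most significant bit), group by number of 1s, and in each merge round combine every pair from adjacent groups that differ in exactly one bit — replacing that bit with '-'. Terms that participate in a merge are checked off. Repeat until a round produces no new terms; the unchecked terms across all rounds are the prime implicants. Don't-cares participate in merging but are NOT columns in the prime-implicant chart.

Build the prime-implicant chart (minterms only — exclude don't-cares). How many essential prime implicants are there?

5

[col 0] 000001, 001010*, 010101, 010110, 011010*, 100100, 111000*, 111001*, 111100*
[col 1] 0-1010, 111-00, 11100-
Prime implicants: 0-1010, 000001, 010101, 010110, 100100, 111-00, 11100-
PI chart (minterm → PIs covering it):
  1 | 000001  (sole → essential)
  10 | 0-1010  (sole → essential)
  21 | 010101  (sole → essential)
  26 | 0-1010  (sole → essential)
  36 | 100100  (sole → essential)
  56 | 111-00,11100-
  60 | 111-00  (sole → essential)
Essential prime implicants: 0-1010, 000001, 010101, 100100, 111-00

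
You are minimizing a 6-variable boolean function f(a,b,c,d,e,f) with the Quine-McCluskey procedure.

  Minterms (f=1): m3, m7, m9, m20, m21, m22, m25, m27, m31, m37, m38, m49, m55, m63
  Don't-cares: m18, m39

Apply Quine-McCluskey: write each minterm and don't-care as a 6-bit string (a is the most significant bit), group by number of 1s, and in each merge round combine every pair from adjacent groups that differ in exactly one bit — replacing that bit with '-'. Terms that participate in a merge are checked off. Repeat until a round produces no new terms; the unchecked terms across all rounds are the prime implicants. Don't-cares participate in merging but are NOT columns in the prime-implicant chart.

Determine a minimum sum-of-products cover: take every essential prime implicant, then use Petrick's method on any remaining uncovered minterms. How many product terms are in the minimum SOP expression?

[col 0] 000011*, 000111*, 001001*, 010010*, 010100*, 010101*, 010110*, 011001*, 011011*, 011111*, 100101*, 100110*, 100111*, 110001, 110111*, 111111*
[col 1] -00111, -11111, 0-1001, 000-11, 010-10, 0101-0, 01010-, 011-11, 0110-1, 1-0111, 1001-1, 10011-, 11-111
Prime implicants: -00111, -11111, 0-1001, 000-11, 010-10, 0101-0, 01010-, 011-11, 0110-1, 1-0111, 1001-1, 10011-, 11-111, 110001
PI chart (minterm → PIs covering it):
  3 | 000-11  (sole → essential)
  7 | -00111,000-11
  9 | 0-1001  (sole → essential)
  20 | 0101-0,01010-
  21 | 01010-  (sole → essential)
  22 | 010-10,0101-0
  25 | 0-1001,0110-1
  27 | 011-11,0110-1
  31 | -11111,011-11
  37 | 1001-1  (sole → essential)
  38 | 10011-  (sole → essential)
  49 | 110001  (sole → essential)
  55 | 1-0111,11-111
  63 | -11111,11-111
Essential prime implicants: 0-1001, 000-11, 01010-, 1001-1, 10011-, 110001
Petrick residual → 010-10, 011-11, 11-111
Minimum SOP uses 9 PIs: a'cd'e'f + a'b'c'ef + a'bc'ef' + a'bc'de' + a'bcef + ab'c'df + ab'c'de + abdef + abc'd'e'f

9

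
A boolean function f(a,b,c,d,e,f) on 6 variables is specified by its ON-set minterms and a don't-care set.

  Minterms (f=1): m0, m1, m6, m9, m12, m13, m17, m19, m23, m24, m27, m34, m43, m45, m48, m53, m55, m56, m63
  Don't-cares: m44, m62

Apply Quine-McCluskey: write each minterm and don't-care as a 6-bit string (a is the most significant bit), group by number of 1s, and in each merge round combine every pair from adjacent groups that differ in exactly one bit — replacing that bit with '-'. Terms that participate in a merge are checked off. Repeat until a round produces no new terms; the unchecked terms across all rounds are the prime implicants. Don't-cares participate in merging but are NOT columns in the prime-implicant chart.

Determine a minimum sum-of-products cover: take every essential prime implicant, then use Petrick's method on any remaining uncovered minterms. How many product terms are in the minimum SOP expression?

size-2^0 implicants → 000000(✓)  000001(✓)  000110  001001(✓)  001100(✓)  001101(✓)  010001(✓)  010011(✓)  010111(✓)  011000(✓)  011011(✓)  100010  101011  101100(✓)  101101(✓)  110000(✓)  110101(✓)  110111(✓)  111000(✓)  111110(✓)  111111(✓)
size-2^1 implicants → -01100(✓)  -01101(✓)  -10111  -11000  0-0001  00-001  00000-  001-01  00110-(✓)  01-011  010-11  0100-1  10110-(✓)  11-000  11-111  1101-1  11111-
size-2^2 implicants → -0110-
Unchecked terms (primes): -0110-, -10111, -11000, 0-0001, 00-001, 00000-, 000110, 001-01, 01-011, 010-11, 0100-1, 100010, 101011, 11-000, 11-111, 1101-1, 11111-
Minterm coverage:
  m0 ⊆ 00000- [E]
  m1 ⊆ 0-0001,00-001,00000-
  m6 ⊆ 000110 [E]
  m9 ⊆ 00-001,001-01
  m12 ⊆ -0110- [E]
  m13 ⊆ -0110-,001-01
  m17 ⊆ 0-0001,0100-1
  m19 ⊆ 01-011,010-11,0100-1
  m23 ⊆ -10111,010-11
  m24 ⊆ -11000 [E]
  m27 ⊆ 01-011 [E]
  m34 ⊆ 100010 [E]
  m43 ⊆ 101011 [E]
  m45 ⊆ -0110- [E]
  m48 ⊆ 11-000 [E]
  m53 ⊆ 1101-1 [E]
  m55 ⊆ -10111,11-111,1101-1
  m56 ⊆ -11000,11-000
  m63 ⊆ 11-111,11111-
E = {-0110-, -11000, 00000-, 000110, 01-011, 100010, 101011, 11-000, 1101-1}
Petrick residual → -10111, 0-0001, 00-001, 11-111
Cover = b'cde' + bc'def + bcd'e'f' + a'c'd'e'f + a'b'd'e'f + a'b'c'd'e' + a'b'c'def' + a'bd'ef + ab'c'd'ef' + ab'cd'ef + abd'e'f' + abdef + abc'df  |cover|=13

13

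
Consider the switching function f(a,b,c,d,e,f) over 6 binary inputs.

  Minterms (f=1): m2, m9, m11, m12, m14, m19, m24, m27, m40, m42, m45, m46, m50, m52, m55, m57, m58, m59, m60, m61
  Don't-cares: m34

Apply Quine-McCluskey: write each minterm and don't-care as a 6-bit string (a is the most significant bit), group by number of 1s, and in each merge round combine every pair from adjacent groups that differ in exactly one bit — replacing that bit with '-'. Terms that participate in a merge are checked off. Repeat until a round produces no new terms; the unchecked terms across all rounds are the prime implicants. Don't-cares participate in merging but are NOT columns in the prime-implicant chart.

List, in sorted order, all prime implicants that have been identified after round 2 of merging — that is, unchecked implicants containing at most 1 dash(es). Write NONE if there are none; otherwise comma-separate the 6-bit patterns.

-00010, -01110, -11011, 0-1011, 0010-1, 0011-0, 01-011, 011000, 1-1101, 101-10, 1010-0, 11-100, 110111, 111-01, 1110-1, 11101-, 11110-

Round 0: 000010✓ 001001✓ 001011✓ 001100✓ 001110✓ 010011✓ 011000 011011✓ 100010✓ 101000✓ 101010✓ 101101✓ 101110✓ 110010✓ 110100✓ 110111 111001✓ 111010✓ 111011✓ 111100✓ 111101✓
Round 1: -00010 -01110 -11011 0-1011 0010-1 0011-0 01-011 1-0010✓ 1-1010✓ 1-1101 10-010✓ 101-10 1010-0 11-010✓ 11-100 111-01 1110-1 11101- 11110-
Round 2: 1--010
PIs = {-00010, -01110, -11011, 0-1011, 0010-1, 0011-0, 01-011, 011000, 1--010, 1-1101, 101-10, 1010-0, 11-100, 110111, 111-01, 1110-1, 11101-, 11110-}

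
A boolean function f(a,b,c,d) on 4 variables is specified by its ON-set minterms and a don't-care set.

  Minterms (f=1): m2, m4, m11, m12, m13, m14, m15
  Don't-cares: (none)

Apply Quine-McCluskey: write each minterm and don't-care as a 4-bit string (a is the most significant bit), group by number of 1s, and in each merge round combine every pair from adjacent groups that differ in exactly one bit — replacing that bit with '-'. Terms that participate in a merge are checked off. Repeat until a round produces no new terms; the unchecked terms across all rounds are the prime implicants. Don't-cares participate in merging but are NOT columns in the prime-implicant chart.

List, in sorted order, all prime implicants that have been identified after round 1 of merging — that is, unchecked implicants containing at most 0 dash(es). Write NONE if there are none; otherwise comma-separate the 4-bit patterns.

size-2^0 implicants → 0010  0100(✓)  1011(✓)  1100(✓)  1101(✓)  1110(✓)  1111(✓)
size-2^1 implicants → -100  1-11  11-0(✓)  11-1(✓)  110-(✓)  111-(✓)
size-2^2 implicants → 11--
Unchecked terms (primes): -100, 0010, 1-11, 11--

0010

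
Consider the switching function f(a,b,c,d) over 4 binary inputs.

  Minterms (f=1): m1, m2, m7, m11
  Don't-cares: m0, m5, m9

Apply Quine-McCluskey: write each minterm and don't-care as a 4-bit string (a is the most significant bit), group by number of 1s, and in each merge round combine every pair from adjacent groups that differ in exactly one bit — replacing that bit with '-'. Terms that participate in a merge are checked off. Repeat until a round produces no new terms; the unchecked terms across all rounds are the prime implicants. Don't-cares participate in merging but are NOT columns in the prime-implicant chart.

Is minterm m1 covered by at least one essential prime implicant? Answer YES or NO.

NO

Round 0: 0000✓ 0001✓ 0010✓ 0101✓ 0111✓ 1001✓ 1011✓
Round 1: -001 0-01 00-0 000- 01-1 10-1
PIs = {-001, 0-01, 00-0, 000-, 01-1, 10-1}
Coverage chart:
  m1: -001,0-01,000-
  m2: 00-0 ←essential
  m7: 01-1 ←essential
  m11: 10-1 ←essential
Essential: 00-0, 01-1, 10-1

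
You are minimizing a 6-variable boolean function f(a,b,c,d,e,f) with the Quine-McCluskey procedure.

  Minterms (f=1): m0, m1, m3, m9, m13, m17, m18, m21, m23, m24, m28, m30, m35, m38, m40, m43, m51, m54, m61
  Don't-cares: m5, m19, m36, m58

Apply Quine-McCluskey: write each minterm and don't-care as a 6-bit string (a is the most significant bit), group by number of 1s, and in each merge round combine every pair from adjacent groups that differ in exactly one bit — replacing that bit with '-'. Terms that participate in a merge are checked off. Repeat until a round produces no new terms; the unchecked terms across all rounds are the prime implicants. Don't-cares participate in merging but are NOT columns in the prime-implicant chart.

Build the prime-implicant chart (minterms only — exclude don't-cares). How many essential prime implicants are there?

[col 0] 000000*, 000001*, 000011*, 000101*, 001001*, 001101*, 010001*, 010010*, 010011*, 010101*, 010111*, 011000*, 011100*, 011110*, 100011*, 100100*, 100110*, 101000, 101011*, 110011*, 110110*, 111010, 111101
[col 1] -00011*, -10011*, 0-0001*, 0-0011*, 0-0101*, 00-001*, 00-101*, 000-01*, 0000-1*, 00000-, 001-01*, 010-01*, 010-11*, 0100-1*, 01001-, 0101-1*, 011-00, 0111-0, 1-0011*, 1-0110, 10-011, 1001-0
[col 2] --0011, 0-0-01, 0-00-1, 00--01, 010--1
Prime implicants: --0011, 0-0-01, 0-00-1, 00--01, 00000-, 010--1, 01001-, 011-00, 0111-0, 1-0110, 10-011, 1001-0, 101000, 111010, 111101
PI chart (minterm → PIs covering it):
  0 | 00000-  (sole → essential)
  1 | 0-0-01,0-00-1,00--01,00000-
  3 | --0011,0-00-1
  9 | 00--01  (sole → essential)
  13 | 00--01  (sole → essential)
  17 | 0-0-01,0-00-1,010--1
  18 | 01001-  (sole → essential)
  21 | 0-0-01,010--1
  23 | 010--1  (sole → essential)
  24 | 011-00  (sole → essential)
  28 | 011-00,0111-0
  30 | 0111-0  (sole → essential)
  35 | --0011,10-011
  38 | 1-0110,1001-0
  40 | 101000  (sole → essential)
  43 | 10-011  (sole → essential)
  51 | --0011  (sole → essential)
  54 | 1-0110  (sole → essential)
  61 | 111101  (sole → essential)
Essential prime implicants: --0011, 00--01, 00000-, 010--1, 01001-, 011-00, 0111-0, 1-0110, 10-011, 101000, 111101

11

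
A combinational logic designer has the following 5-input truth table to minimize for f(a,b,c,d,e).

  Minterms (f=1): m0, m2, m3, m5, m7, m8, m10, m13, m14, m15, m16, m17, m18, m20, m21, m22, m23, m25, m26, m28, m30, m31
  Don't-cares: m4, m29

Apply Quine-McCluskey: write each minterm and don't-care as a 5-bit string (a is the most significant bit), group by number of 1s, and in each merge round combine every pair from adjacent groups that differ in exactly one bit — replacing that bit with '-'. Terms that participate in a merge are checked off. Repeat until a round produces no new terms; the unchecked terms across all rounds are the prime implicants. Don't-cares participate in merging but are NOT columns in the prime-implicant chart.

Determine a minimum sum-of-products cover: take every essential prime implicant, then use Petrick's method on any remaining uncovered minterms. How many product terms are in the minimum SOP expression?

7

Round 0: 00000✓ 00010✓ 00011✓ 00100✓ 00101✓ 00111✓ 01000✓ 01010✓ 01101✓ 01110✓ 01111✓ 10000✓ 10001✓ 10010✓ 10100✓ 10101✓ 10110✓ 10111✓ 11001✓ 11010✓ 11100✓ 11101✓ 11110✓ 11111✓
Round 1: -0000✓ -0010✓ -0100✓ -0101✓ -0111✓ -1010✓ -1101✓ -1110✓ -1111✓ 0-000✓ 0-010✓ 0-101✓ 0-111✓ 00-00✓ 00-11 000-0✓ 0001- 001-1✓ 0010-✓ 01-10✓ 010-0✓ 011-1✓ 0111-✓ 1-001✓ 1-010✓ 1-100✓ 1-101✓ 1-110✓ 1-111✓ 10-00✓ 10-01✓ 10-10✓ 100-0✓ 1000-✓ 101-0✓ 101-1✓ 1010-✓ 1011-✓ 11-01✓ 11-10✓ 111-0✓ 111-1✓ 1110-✓ 1111-✓
Round 2: --010 --101✓ --111✓ -0-00 -00-0 -01-1✓ -010- -1-10 -11-1✓ -111- 0-0-0 0-1-1✓ 1--01 1--10 1-1-0✓ 1-1-1✓ 1-10-✓ 1-11-✓ 10--0 10-0- 101--✓ 111--✓
Round 3: --1-1 1-1--
PIs = {--010, --1-1, -0-00, -00-0, -010-, -1-10, -111-, 0-0-0, 00-11, 0001-, 1--01, 1--10, 1-1--, 10--0, 10-0-}
Coverage chart:
  m0: -0-00,-00-0,0-0-0
  m2: --010,-00-0,0-0-0,0001-
  m3: 00-11,0001-
  m5: --1-1,-010-
  m7: --1-1,00-11
  m8: 0-0-0 ←essential
  m10: --010,-1-10,0-0-0
  m13: --1-1 ←essential
  m14: -1-10,-111-
  m15: --1-1,-111-
  m16: -0-00,-00-0,10--0,10-0-
  m17: 1--01,10-0-
  m18: --010,-00-0,1--10,10--0
  m20: -0-00,-010-,1-1--,10--0,10-0-
  m21: --1-1,-010-,1--01,1-1--,10-0-
  m22: 1--10,1-1--,10--0
  m23: --1-1,1-1--
  m25: 1--01 ←essential
  m26: --010,-1-10,1--10
  m28: 1-1-- ←essential
  m30: -1-10,-111-,1--10,1-1--
  m31: --1-1,-111-,1-1--
Essential: --1-1, 0-0-0, 1--01, 1-1--
Petrick residual → -00-0, -1-10, 00-11
Min cover (7 terms): ce + b'c'e' + bde' + a'c'e' + a'b'de + ad'e + ac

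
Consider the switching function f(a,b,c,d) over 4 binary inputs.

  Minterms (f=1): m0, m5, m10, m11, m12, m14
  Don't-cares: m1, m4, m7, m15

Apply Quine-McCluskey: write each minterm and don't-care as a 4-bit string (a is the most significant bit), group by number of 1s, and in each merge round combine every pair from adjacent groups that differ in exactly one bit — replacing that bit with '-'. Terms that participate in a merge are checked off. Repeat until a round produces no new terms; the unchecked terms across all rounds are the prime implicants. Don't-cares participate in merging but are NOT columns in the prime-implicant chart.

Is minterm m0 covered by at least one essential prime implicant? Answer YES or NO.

size-2^0 implicants → 0000(✓)  0001(✓)  0100(✓)  0101(✓)  0111(✓)  1010(✓)  1011(✓)  1100(✓)  1110(✓)  1111(✓)
size-2^1 implicants → -100  -111  0-00(✓)  0-01(✓)  000-(✓)  01-1  010-(✓)  1-10(✓)  1-11(✓)  101-(✓)  11-0  111-(✓)
size-2^2 implicants → 0-0-  1-1-
Unchecked terms (primes): -100, -111, 0-0-, 01-1, 1-1-, 11-0
Minterm coverage:
  m0 ⊆ 0-0- [E]
  m5 ⊆ 0-0-,01-1
  m10 ⊆ 1-1- [E]
  m11 ⊆ 1-1- [E]
  m12 ⊆ -100,11-0
  m14 ⊆ 1-1-,11-0
E = {0-0-, 1-1-}

YES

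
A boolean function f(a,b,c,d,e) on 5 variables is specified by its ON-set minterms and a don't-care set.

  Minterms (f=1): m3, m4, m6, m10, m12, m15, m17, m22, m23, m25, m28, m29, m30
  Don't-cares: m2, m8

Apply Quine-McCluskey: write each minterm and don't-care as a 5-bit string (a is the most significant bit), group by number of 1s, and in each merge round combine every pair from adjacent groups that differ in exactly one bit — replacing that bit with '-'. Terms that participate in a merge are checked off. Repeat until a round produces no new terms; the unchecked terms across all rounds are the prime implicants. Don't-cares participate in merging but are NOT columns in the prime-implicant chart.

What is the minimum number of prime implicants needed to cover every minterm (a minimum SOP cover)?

Round 0: 00010✓ 00011✓ 00100✓ 00110✓ 01000✓ 01010✓ 01100✓ 01111 10001✓ 10110✓ 10111✓ 11001✓ 11100✓ 11101✓ 11110✓
Round 1: -0110 -1100 0-010 0-100 00-10 0001- 001-0 01-00 010-0 1-001 1-110 1011- 11-01 111-0 1110-
PIs = {-0110, -1100, 0-010, 0-100, 00-10, 0001-, 001-0, 01-00, 010-0, 01111, 1-001, 1-110, 1011-, 11-01, 111-0, 1110-}
Coverage chart:
  m3: 0001- ←essential
  m4: 0-100,001-0
  m6: -0110,00-10,001-0
  m10: 0-010,010-0
  m12: -1100,0-100,01-00
  m15: 01111 ←essential
  m17: 1-001 ←essential
  m22: -0110,1-110,1011-
  m23: 1011- ←essential
  m25: 1-001,11-01
  m28: -1100,111-0,1110-
  m29: 11-01,1110-
  m30: 1-110,111-0
Essential: 0001-, 01111, 1-001, 1011-
Petrick residual → -0110, 0-010, 0-100, 1-110, 1110-
Min cover (9 terms): b'cde' + a'c'de' + a'cd'e' + a'b'c'd + a'bcde + ac'd'e + acde' + ab'cd + abcd'

9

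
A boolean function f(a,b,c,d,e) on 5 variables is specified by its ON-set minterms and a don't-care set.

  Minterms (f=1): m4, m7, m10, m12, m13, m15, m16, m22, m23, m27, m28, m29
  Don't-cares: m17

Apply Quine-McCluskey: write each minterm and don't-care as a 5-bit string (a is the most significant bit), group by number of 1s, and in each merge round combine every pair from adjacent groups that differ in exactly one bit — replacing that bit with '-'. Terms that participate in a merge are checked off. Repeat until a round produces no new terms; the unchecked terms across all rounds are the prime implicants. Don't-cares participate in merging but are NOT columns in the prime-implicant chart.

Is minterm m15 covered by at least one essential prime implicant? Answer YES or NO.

size-2^0 implicants → 00100(✓)  00111(✓)  01010  01100(✓)  01101(✓)  01111(✓)  10000(✓)  10001(✓)  10110(✓)  10111(✓)  11011  11100(✓)  11101(✓)
size-2^1 implicants → -0111  -1100(✓)  -1101(✓)  0-100  0-111  011-1  0110-(✓)  1000-  1011-  1110-(✓)
size-2^2 implicants → -110-
Unchecked terms (primes): -0111, -110-, 0-100, 0-111, 01010, 011-1, 1000-, 1011-, 11011
Minterm coverage:
  m4 ⊆ 0-100 [E]
  m7 ⊆ -0111,0-111
  m10 ⊆ 01010 [E]
  m12 ⊆ -110-,0-100
  m13 ⊆ -110-,011-1
  m15 ⊆ 0-111,011-1
  m16 ⊆ 1000- [E]
  m22 ⊆ 1011- [E]
  m23 ⊆ -0111,1011-
  m27 ⊆ 11011 [E]
  m28 ⊆ -110- [E]
  m29 ⊆ -110- [E]
E = {-110-, 0-100, 01010, 1000-, 1011-, 11011}

NO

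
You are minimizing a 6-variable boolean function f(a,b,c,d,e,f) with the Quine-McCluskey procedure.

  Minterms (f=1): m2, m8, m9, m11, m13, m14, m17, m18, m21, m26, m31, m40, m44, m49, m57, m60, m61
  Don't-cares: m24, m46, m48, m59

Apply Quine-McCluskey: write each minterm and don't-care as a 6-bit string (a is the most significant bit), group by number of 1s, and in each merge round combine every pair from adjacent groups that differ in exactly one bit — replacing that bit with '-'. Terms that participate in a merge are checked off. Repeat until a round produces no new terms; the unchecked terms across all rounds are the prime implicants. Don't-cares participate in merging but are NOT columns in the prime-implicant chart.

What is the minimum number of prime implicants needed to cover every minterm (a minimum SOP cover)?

Round 0: 000010✓ 001000✓ 001001✓ 001011✓ 001101✓ 001110✓ 010001✓ 010010✓ 010101✓ 011000✓ 011010✓ 011111 101000✓ 101100✓ 101110✓ 110000✓ 110001✓ 111001✓ 111011✓ 111100✓ 111101✓
Round 1: -01000 -01110 -10001 0-0010 0-1000 001-01 0010-1 00100- 01-010 010-01 0110-0 1-1100 101-00 1011-0 11-001 11000- 111-01 1110-1 11110-
PIs = {-01000, -01110, -10001, 0-0010, 0-1000, 001-01, 0010-1, 00100-, 01-010, 010-01, 0110-0, 011111, 1-1100, 101-00, 1011-0, 11-001, 11000-, 111-01, 1110-1, 11110-}
Coverage chart:
  m2: 0-0010 ←essential
  m8: -01000,0-1000,00100-
  m9: 001-01,0010-1,00100-
  m11: 0010-1 ←essential
  m13: 001-01 ←essential
  m14: -01110 ←essential
  m17: -10001,010-01
  m18: 0-0010,01-010
  m21: 010-01 ←essential
  m26: 01-010,0110-0
  m31: 011111 ←essential
  m40: -01000,101-00
  m44: 1-1100,101-00,1011-0
  m49: -10001,11-001,11000-
  m57: 11-001,111-01,1110-1
  m60: 1-1100,11110-
  m61: 111-01,11110-
Essential: -01110, 0-0010, 001-01, 0010-1, 010-01, 011111
Petrick residual → -01000, -10001, 01-010, 1-1100, 111-01
Min cover (11 terms): b'cd'e'f' + b'cdef' + bc'd'e'f + a'c'd'ef' + a'b'ce'f + a'b'cd'f + a'bd'ef' + a'bc'e'f + a'bcdef + acde'f' + abce'f

11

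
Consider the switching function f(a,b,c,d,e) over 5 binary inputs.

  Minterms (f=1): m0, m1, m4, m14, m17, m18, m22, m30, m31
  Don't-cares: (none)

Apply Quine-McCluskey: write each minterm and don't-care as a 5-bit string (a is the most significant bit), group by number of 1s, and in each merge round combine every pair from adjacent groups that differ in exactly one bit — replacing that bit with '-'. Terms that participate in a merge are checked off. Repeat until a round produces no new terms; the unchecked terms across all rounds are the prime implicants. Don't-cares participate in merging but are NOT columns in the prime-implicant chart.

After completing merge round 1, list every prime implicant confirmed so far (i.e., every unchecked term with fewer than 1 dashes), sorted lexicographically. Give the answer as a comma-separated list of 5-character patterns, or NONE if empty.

[col 0] 00000*, 00001*, 00100*, 01110*, 10001*, 10010*, 10110*, 11110*, 11111*
[col 1] -0001, -1110, 00-00, 0000-, 1-110, 10-10, 1111-
Prime implicants: -0001, -1110, 00-00, 0000-, 1-110, 10-10, 1111-

NONE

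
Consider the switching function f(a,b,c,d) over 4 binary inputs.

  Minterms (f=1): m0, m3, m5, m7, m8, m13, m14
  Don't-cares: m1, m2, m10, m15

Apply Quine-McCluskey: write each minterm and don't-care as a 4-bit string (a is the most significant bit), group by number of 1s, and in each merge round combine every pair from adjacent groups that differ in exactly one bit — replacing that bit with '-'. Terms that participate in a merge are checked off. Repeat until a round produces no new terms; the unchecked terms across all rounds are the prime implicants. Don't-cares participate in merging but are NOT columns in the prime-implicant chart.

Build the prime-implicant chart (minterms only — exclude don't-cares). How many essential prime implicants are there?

Round 0: 0000✓ 0001✓ 0010✓ 0011✓ 0101✓ 0111✓ 1000✓ 1010✓ 1101✓ 1110✓ 1111✓
Round 1: -000✓ -010✓ -101✓ -111✓ 0-01✓ 0-11✓ 00-0✓ 00-1✓ 000-✓ 001-✓ 01-1✓ 1-10 10-0✓ 11-1✓ 111-
Round 2: -0-0 -1-1 0--1 00--
PIs = {-0-0, -1-1, 0--1, 00--, 1-10, 111-}
Coverage chart:
  m0: -0-0,00--
  m3: 0--1,00--
  m5: -1-1,0--1
  m7: -1-1,0--1
  m8: -0-0 ←essential
  m13: -1-1 ←essential
  m14: 1-10,111-
Essential: -0-0, -1-1

2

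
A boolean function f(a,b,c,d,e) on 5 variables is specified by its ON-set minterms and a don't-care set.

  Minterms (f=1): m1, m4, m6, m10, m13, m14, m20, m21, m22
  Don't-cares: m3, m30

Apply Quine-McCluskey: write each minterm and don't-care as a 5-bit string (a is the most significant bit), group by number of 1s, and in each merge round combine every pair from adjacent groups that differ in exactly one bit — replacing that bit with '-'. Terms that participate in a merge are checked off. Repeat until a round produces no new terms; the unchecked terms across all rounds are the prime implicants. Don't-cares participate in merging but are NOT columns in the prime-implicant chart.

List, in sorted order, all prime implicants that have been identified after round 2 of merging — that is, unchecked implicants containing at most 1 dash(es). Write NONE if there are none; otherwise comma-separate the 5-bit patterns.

000-1, 01-10, 01101, 1010-

[col 0] 00001*, 00011*, 00100*, 00110*, 01010*, 01101, 01110*, 10100*, 10101*, 10110*, 11110*
[col 1] -0100*, -0110*, -1110*, 0-110*, 000-1, 001-0*, 01-10, 1-110*, 101-0*, 1010-
[col 2] --110, -01-0
Prime implicants: --110, -01-0, 000-1, 01-10, 01101, 1010-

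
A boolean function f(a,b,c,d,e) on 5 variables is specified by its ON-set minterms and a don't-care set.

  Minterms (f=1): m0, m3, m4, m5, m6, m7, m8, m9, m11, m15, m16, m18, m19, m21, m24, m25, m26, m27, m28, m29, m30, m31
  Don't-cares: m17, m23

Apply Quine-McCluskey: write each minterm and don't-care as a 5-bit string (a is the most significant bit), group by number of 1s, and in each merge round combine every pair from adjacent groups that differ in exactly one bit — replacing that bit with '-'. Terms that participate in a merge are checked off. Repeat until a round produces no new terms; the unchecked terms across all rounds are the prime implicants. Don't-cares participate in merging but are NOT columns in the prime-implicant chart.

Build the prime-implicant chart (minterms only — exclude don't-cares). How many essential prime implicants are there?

Round 0: 00000✓ 00011✓ 00100✓ 00101✓ 00110✓ 00111✓ 01000✓ 01001✓ 01011✓ 01111✓ 10000✓ 10001✓ 10010✓ 10011✓ 10101✓ 10111✓ 11000✓ 11001✓ 11010✓ 11011✓ 11100✓ 11101✓ 11110✓ 11111✓
Round 1: -0000✓ -0011✓ -0101✓ -0111✓ -1000✓ -1001✓ -1011✓ -1111✓ 0-000✓ 0-011✓ 0-111✓ 00-00 00-11✓ 001-0✓ 001-1✓ 0010-✓ 0011-✓ 01-11✓ 010-1✓ 0100-✓ 1-000✓ 1-001✓ 1-010✓ 1-011✓ 1-101✓ 1-111✓ 10-01✓ 10-11✓ 100-0✓ 100-1✓ 1000-✓ 1001-✓ 101-1✓ 11-00✓ 11-01✓ 11-10✓ 11-11✓ 110-0✓ 110-1✓ 1100-✓ 1101-✓ 111-0✓ 111-1✓ 1110-✓ 1111-✓
Round 2: --000 --011✓ --111✓ -0-11✓ -01-1 -1-11✓ -10-1 -100- 0--11✓ 001-- 1--01✓ 1--11✓ 1-0-0✓ 1-0-1✓ 1-00-✓ 1-01-✓ 1-1-1✓ 10--1✓ 100--✓ 11--0✓ 11--1✓ 11-0-✓ 11-1-✓ 110--✓ 111--✓
Round 3: ---11 1---1 1-0-- 11---
PIs = {---11, --000, -01-1, -10-1, -100-, 00-00, 001--, 1---1, 1-0--, 11---}
Coverage chart:
  m0: --000,00-00
  m3: ---11 ←essential
  m4: 00-00,001--
  m5: -01-1,001--
  m6: 001-- ←essential
  m7: ---11,-01-1,001--
  m8: --000,-100-
  m9: -10-1,-100-
  m11: ---11,-10-1
  m15: ---11 ←essential
  m16: --000,1-0--
  m18: 1-0-- ←essential
  m19: ---11,1---1,1-0--
  m21: -01-1,1---1
  m24: --000,-100-,1-0--,11---
  m25: -10-1,-100-,1---1,1-0--,11---
  m26: 1-0--,11---
  m27: ---11,-10-1,1---1,1-0--,11---
  m28: 11--- ←essential
  m29: 1---1,11---
  m30: 11--- ←essential
  m31: ---11,1---1,11---
Essential: ---11, 001--, 1-0--, 11---

4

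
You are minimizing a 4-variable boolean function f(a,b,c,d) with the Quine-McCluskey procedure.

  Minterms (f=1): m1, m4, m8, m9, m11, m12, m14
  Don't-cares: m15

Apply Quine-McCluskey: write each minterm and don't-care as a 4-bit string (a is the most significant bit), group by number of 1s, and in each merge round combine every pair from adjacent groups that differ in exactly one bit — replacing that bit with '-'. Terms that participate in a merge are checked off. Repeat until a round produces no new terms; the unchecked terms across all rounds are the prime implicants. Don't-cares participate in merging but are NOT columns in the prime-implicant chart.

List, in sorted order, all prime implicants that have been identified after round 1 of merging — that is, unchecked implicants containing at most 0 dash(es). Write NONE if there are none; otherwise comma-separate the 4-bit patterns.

[col 0] 0001*, 0100*, 1000*, 1001*, 1011*, 1100*, 1110*, 1111*
[col 1] -001, -100, 1-00, 1-11, 10-1, 100-, 11-0, 111-
Prime implicants: -001, -100, 1-00, 1-11, 10-1, 100-, 11-0, 111-

NONE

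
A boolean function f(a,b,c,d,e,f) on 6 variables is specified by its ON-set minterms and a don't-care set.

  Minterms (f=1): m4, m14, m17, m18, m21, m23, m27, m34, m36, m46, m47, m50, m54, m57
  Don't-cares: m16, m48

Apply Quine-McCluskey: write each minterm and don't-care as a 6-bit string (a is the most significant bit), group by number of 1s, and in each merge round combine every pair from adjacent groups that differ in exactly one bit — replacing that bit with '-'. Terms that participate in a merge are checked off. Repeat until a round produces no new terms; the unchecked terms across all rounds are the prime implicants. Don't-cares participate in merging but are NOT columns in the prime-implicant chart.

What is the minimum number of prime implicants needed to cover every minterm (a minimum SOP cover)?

10

Round 0: 000100✓ 001110✓ 010000✓ 010001✓ 010010✓ 010101✓ 010111✓ 011011 100010✓ 100100✓ 101110✓ 101111✓ 110000✓ 110010✓ 110110✓ 111001
Round 1: -00100 -01110 -10000✓ -10010✓ 010-01 0100-0✓ 01000- 0101-1 1-0010 10111- 110-10 1100-0✓
Round 2: -100-0
PIs = {-00100, -01110, -100-0, 010-01, 01000-, 0101-1, 011011, 1-0010, 10111-, 110-10, 111001}
Coverage chart:
  m4: -00100 ←essential
  m14: -01110 ←essential
  m17: 010-01,01000-
  m18: -100-0 ←essential
  m21: 010-01,0101-1
  m23: 0101-1 ←essential
  m27: 011011 ←essential
  m34: 1-0010 ←essential
  m36: -00100 ←essential
  m46: -01110,10111-
  m47: 10111- ←essential
  m50: -100-0,1-0010,110-10
  m54: 110-10 ←essential
  m57: 111001 ←essential
Essential: -00100, -01110, -100-0, 0101-1, 011011, 1-0010, 10111-, 110-10, 111001
Petrick residual → 010-01
Min cover (10 terms): b'c'de'f' + b'cdef' + bc'd'f' + a'bc'e'f + a'bc'df + a'bcd'ef + ac'd'ef' + ab'cde + abc'ef' + abcd'e'f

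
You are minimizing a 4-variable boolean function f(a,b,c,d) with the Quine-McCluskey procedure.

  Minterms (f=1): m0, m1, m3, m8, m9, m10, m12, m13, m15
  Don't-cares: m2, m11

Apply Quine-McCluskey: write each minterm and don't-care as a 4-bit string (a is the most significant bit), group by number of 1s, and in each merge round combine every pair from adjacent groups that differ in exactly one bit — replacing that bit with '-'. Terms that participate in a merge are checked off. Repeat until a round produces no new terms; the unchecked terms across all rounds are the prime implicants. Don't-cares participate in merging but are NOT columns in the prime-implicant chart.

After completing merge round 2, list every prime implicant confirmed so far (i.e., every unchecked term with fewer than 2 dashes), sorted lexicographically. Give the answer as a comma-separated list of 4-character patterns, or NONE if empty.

NONE

Round 0: 0000✓ 0001✓ 0010✓ 0011✓ 1000✓ 1001✓ 1010✓ 1011✓ 1100✓ 1101✓ 1111✓
Round 1: -000✓ -001✓ -010✓ -011✓ 00-0✓ 00-1✓ 000-✓ 001-✓ 1-00✓ 1-01✓ 1-11✓ 10-0✓ 10-1✓ 100-✓ 101-✓ 11-1✓ 110-✓
Round 2: -0-0✓ -0-1✓ -00-✓ -01-✓ 00--✓ 1--1 1-0- 10--✓
Round 3: -0--
PIs = {-0--, 1--1, 1-0-}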